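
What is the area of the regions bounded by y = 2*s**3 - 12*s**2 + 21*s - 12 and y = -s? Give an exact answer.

1

Set the curves equal: 2*s**3 - 12*s**2 + 21*s - 12 = -s, so 2*s**3 - 12*s**2 + 22*s - 12 = 0, which factors as 2*(s - 3)*(s - 2)*(s - 1) = 0. The curves meet at s = 1, 2, 3.
On [1, 2], y = 2*s**3 - 12*s**2 + 21*s - 12 is on top; that piece has area ∫[1,2] (2*s**3 - 12*s**2 + 22*s - 12) ds = 1/2.
On [2, 3], y = -s is on top; that piece has area ∫[2,3] (-(2*s**3 - 12*s**2 + 22*s - 12)) ds = 1/2.
Total enclosed area = 1/2 + 1/2 = 1.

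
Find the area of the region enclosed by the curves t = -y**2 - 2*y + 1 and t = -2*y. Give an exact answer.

Both boundary curves give t as a function of y, so integrate with respect to y. Setting them equal: -y**2 + 1 = 0, i.e. -(y - 1)*(y + 1) = 0, so they meet at y = -1, 1.
For y in [-1, 1], t = -y**2 - 2*y + 1 is on the right; area = ∫[-1,1] (-y**2 + 1) dy = 4/3.

4/3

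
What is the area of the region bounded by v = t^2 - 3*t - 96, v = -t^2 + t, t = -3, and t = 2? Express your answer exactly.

1340/3

On [-3, 2], (t^2 - 3*t - 96) - (-t^2 + t) = 2*t^2 - 4*t - 96 is ≤ 0 throughout, so the area is a single integral of |2*t^2 - 4*t - 96|.
∫[-3,2] (2*t^2 - 4*t - 96) dt = -1340/3; the area of that piece is 1340/3.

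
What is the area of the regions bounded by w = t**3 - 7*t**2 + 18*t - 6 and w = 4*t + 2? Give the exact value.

Set the curves equal: t**3 - 7*t**2 + 18*t - 6 = 4*t + 2, so t**3 - 7*t**2 + 14*t - 8 = 0, which factors as (t - 4)*(t - 2)*(t - 1) = 0. The curves meet at t = 1, 2, 4.
On [1, 2], w = t**3 - 7*t**2 + 18*t - 6 is on top; that piece has area ∫[1,2] (t**3 - 7*t**2 + 14*t - 8) dt = 5/12.
On [2, 4], w = 4*t + 2 is on top; that piece has area ∫[2,4] (-(t**3 - 7*t**2 + 14*t - 8)) dt = 8/3.
Total enclosed area = 5/12 + 8/3 = 37/12.

37/12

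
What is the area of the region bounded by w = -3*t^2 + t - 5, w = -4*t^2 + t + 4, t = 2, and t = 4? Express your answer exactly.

The difference (-3*t^2 + t - 5) - (-4*t^2 + t + 4) = t^2 - 9 changes sign at t = 3 inside [2, 4], so split the integral there.
∫[2,3] (t^2 - 9) dt = -8/3; the area of that piece is 8/3.
∫[3,4] (t^2 - 9) dt = 10/3.
Total area = 8/3 + 10/3 = 6.

6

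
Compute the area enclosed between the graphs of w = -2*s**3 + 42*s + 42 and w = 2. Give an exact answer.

Set the curves equal: -2*s**3 + 42*s + 42 = 2, so -2*s**3 + 42*s + 40 = 0, which factors as -2*(s - 5)*(s + 1)*(s + 4) = 0. The curves meet at s = -4, -1, 5.
On [-4, -1], w = 2 is on top; that piece has area ∫[-4,-1] (-(-2*s**3 + 42*s + 40)) ds = 135/2.
On [-1, 5], w = -2*s**3 + 42*s + 42 is on top; that piece has area ∫[-1,5] (-2*s**3 + 42*s + 40) ds = 432.
Total enclosed area = 135/2 + 432 = 999/2.

999/2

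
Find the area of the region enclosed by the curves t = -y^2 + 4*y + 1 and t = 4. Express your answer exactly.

4/3

Both boundary curves give t as a function of y, so integrate with respect to y. Setting them equal: -y^2 + 4*y - 3 = 0, i.e. -(y - 3)*(y - 1) = 0, so they meet at y = 1, 3.
For y in [1, 3], t = -y^2 + 4*y + 1 is on the right; area = ∫[1,3] (-y^2 + 4*y - 3) dy = 4/3.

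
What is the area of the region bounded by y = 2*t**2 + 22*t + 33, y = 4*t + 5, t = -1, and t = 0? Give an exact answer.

59/3

On [-1, 0], (2*t**2 + 22*t + 33) - (4*t + 5) = 2*t**2 + 18*t + 28 is ≥ 0 throughout, so the area is a single integral of |2*t**2 + 18*t + 28|.
∫[-1,0] (2*t**2 + 18*t + 28) dt = 59/3.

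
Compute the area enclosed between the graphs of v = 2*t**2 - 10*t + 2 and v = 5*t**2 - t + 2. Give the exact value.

27/2

Set the curves equal: 2*t**2 - 10*t + 2 = 5*t**2 - t + 2, so -3*t**2 - 9*t = 0, which factors as -3*t*(t + 3) = 0. The curves meet at t = -3, 0.
On [-3, 0], v = 2*t**2 - 10*t + 2 is on top; that piece has area ∫[-3,0] (-3*t**2 - 9*t) dt = 27/2.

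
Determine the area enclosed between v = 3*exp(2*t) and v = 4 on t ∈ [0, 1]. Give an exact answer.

-13/2 - 4*log(3) + 8*log(2) + 3*exp(2)/2

The difference (3*exp(2*t)) - (4) = 3*exp(2*t) - 4 changes sign at t = -log(3)/2 + log(2) inside [0, 1], so split the integral there.
∫[0,-log(3)/2 + log(2)] (3*exp(2*t) - 4) dt = log(9/16) + 1/2; the area of that piece is -1/2 + log(16/9).
∫[-log(3)/2 + log(2),1] (3*exp(2*t) - 4) dt = -6 - 2*log(3) + 4*log(2) + 3*exp(2)/2.
Total area = (-1/2 + log(16/9)) + (-6 - 2*log(3) + 4*log(2) + 3*exp(2)/2) = -13/2 - 4*log(3) + 8*log(2) + 3*exp(2)/2.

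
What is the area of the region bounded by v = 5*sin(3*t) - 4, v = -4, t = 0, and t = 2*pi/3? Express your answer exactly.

The difference (5*sin(3*t) - 4) - (-4) = 5*sin(3*t) changes sign at t = pi/3 inside [0, 2*pi/3], so split the integral there.
∫[0,pi/3] (5*sin(3*t)) dt = 10/3.
∫[pi/3,2*pi/3] (5*sin(3*t)) dt = -10/3; the area of that piece is 10/3.
Total area = 10/3 + 10/3 = 20/3.

20/3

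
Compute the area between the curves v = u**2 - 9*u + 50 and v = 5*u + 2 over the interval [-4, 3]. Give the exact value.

1246/3

On [-4, 3], (u**2 - 9*u + 50) - (5*u + 2) = u**2 - 14*u + 48 is ≥ 0 throughout, so the area is a single integral of |u**2 - 14*u + 48|.
∫[-4,3] (u**2 - 14*u + 48) du = 1246/3.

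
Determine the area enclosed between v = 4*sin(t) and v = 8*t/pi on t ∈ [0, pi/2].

4 - pi

On [0, pi/2], (4*sin(t)) - (8*t/pi) = -8*t/pi + 4*sin(t) is ≥ 0 throughout, so the area is a single integral of |-8*t/pi + 4*sin(t)|.
∫[0,pi/2] (-8*t/pi + 4*sin(t)) dt = 4 - pi.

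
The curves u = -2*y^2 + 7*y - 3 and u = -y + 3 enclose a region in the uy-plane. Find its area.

8/3

Both boundary curves give u as a function of y, so integrate with respect to y. Setting them equal: -2*y^2 + 8*y - 6 = 0, i.e. -2*(y - 3)*(y - 1) = 0, so they meet at y = 1, 3.
For y in [1, 3], u = -2*y^2 + 7*y - 3 is on the right; area = ∫[1,3] (-2*y^2 + 8*y - 6) dy = 8/3.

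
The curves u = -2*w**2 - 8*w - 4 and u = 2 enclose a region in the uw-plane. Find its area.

8/3

Both boundary curves give u as a function of w, so integrate with respect to w. Setting them equal: -2*w**2 - 8*w - 6 = 0, i.e. -2*(w + 1)*(w + 3) = 0, so they meet at w = -3, -1.
For w in [-3, -1], u = -2*w**2 - 8*w - 4 is on the right; area = ∫[-3,-1] (-2*w**2 - 8*w - 6) dw = 8/3.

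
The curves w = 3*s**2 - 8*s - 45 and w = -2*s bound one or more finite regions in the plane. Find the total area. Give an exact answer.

Set the curves equal: 3*s**2 - 8*s - 45 = -2*s, so 3*s**2 - 6*s - 45 = 0, which factors as 3*(s - 5)*(s + 3) = 0. The curves meet at s = -3, 5.
On [-3, 5], w = -2*s is on top; that piece has area ∫[-3,5] (-(3*s**2 - 6*s - 45)) ds = 256.

256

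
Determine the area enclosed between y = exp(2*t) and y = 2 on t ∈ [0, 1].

-7/2 + 2*log(2) + exp(2)/2

The difference (exp(2*t)) - (2) = exp(2*t) - 2 changes sign at t = log(2)/2 inside [0, 1], so split the integral there.
∫[0,log(2)/2] (exp(2*t) - 2) dt = 1/2 - log(2); the area of that piece is -1/2 + log(2).
∫[log(2)/2,1] (exp(2*t) - 2) dt = -3 + log(2) + exp(2)/2.
Total area = (-1/2 + log(2)) + (-3 + log(2) + exp(2)/2) = -7/2 + 2*log(2) + exp(2)/2.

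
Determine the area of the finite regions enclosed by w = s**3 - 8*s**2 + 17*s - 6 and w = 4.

71/6

Set the curves equal: s**3 - 8*s**2 + 17*s - 6 = 4, so s**3 - 8*s**2 + 17*s - 10 = 0, which factors as (s - 5)*(s - 2)*(s - 1) = 0. The curves meet at s = 1, 2, 5.
On [1, 2], w = s**3 - 8*s**2 + 17*s - 6 is on top; that piece has area ∫[1,2] (s**3 - 8*s**2 + 17*s - 10) ds = 7/12.
On [2, 5], w = 4 is on top; that piece has area ∫[2,5] (-(s**3 - 8*s**2 + 17*s - 10)) ds = 45/4.
Total enclosed area = 7/12 + 45/4 = 71/6.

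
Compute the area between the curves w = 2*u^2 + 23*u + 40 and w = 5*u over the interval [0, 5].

On [0, 5], (2*u^2 + 23*u + 40) - (5*u) = 2*u^2 + 18*u + 40 is ≥ 0 throughout, so the area is a single integral of |2*u^2 + 18*u + 40|.
∫[0,5] (2*u^2 + 18*u + 40) du = 1525/3.

1525/3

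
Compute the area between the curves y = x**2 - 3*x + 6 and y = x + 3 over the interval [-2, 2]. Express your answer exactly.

56/3

The difference (x**2 - 3*x + 6) - (x + 3) = x**2 - 4*x + 3 changes sign at x = 1 inside [-2, 2], so split the integral there.
∫[-2,1] (x**2 - 4*x + 3) dx = 18.
∫[1,2] (x**2 - 4*x + 3) dx = -2/3; the area of that piece is 2/3.
Total area = 18 + 2/3 = 56/3.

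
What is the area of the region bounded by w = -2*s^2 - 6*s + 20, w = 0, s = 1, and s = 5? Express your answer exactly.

The difference (-2*s^2 - 6*s + 20) - (0) = -2*s^2 - 6*s + 20 changes sign at s = 2 inside [1, 5], so split the integral there.
∫[1,2] (-2*s^2 - 6*s + 20) ds = 19/3.
∫[2,5] (-2*s^2 - 6*s + 20) ds = -81; the area of that piece is 81.
Total area = 19/3 + 81 = 262/3.

262/3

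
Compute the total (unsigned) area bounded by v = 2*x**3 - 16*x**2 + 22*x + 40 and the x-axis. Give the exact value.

443/3

The curve meets the x-axis where 2*x**3 - 16*x**2 + 22*x + 40 = 0, i.e. 2*(x - 5)*(x - 4)*(x + 1) = 0, at x = -1, 4, 5.
On [-1, 4] the curve lies above the axis; ∫[-1,4] (2*x**3 - 16*x**2 + 22*x + 40) dx = 875/6, giving area 875/6.
On [4, 5] the curve lies below the axis; ∫[4,5] (2*x**3 - 16*x**2 + 22*x + 40) dx = -11/6, giving area 11/6.
Total area = 875/6 + 11/6 = 443/3.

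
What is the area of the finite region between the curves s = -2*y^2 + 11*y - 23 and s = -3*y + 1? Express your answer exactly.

1/3

Both boundary curves give s as a function of y, so integrate with respect to y. Setting them equal: -2*y^2 + 14*y - 24 = 0, i.e. -2*(y - 4)*(y - 3) = 0, so they meet at y = 3, 4.
For y in [3, 4], s = -2*y^2 + 11*y - 23 is on the right; area = ∫[3,4] (-2*y^2 + 14*y - 24) dy = 1/3.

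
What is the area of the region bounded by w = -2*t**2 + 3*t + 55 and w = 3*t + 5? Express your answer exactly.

1000/3

Set the curves equal: -2*t**2 + 3*t + 55 = 3*t + 5, so -2*t**2 + 50 = 0, which factors as -2*(t - 5)*(t + 5) = 0. The curves meet at t = -5, 5.
On [-5, 5], w = -2*t**2 + 3*t + 55 is on top; that piece has area ∫[-5,5] (-2*t**2 + 50) dt = 1000/3.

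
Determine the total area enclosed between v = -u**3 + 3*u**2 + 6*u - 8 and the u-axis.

81/2

The curve meets the u-axis where -u**3 + 3*u**2 + 6*u - 8 = 0, i.e. -(u - 4)*(u - 1)*(u + 2) = 0, at u = -2, 1, 4.
On [-2, 1] the curve lies below the axis; ∫[-2,1] (-u**3 + 3*u**2 + 6*u - 8) du = -81/4, giving area 81/4.
On [1, 4] the curve lies above the axis; ∫[1,4] (-u**3 + 3*u**2 + 6*u - 8) du = 81/4, giving area 81/4.
Total area = 81/4 + 81/4 = 81/2.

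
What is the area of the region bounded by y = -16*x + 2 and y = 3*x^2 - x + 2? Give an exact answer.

125/2

Set the curves equal: -16*x + 2 = 3*x^2 - x + 2, so -3*x^2 - 15*x = 0, which factors as -3*x*(x + 5) = 0. The curves meet at x = -5, 0.
On [-5, 0], y = -16*x + 2 is on top; that piece has area ∫[-5,0] (-3*x^2 - 15*x) dx = 125/2.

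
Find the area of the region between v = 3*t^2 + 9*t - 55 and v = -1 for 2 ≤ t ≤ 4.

27

The difference (3*t^2 + 9*t - 55) - (-1) = 3*t^2 + 9*t - 54 changes sign at t = 3 inside [2, 4], so split the integral there.
∫[2,3] (3*t^2 + 9*t - 54) dt = -25/2; the area of that piece is 25/2.
∫[3,4] (3*t^2 + 9*t - 54) dt = 29/2.
Total area = 25/2 + 29/2 = 27.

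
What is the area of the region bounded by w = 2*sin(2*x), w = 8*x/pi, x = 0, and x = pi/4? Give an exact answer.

On [0, pi/4], (2*sin(2*x)) - (8*x/pi) = -8*x/pi + 2*sin(2*x) is ≥ 0 throughout, so the area is a single integral of |-8*x/pi + 2*sin(2*x)|.
∫[0,pi/4] (-8*x/pi + 2*sin(2*x)) dx = 1 - pi/4.

1 - pi/4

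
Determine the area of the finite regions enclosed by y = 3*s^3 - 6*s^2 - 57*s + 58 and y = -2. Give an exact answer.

2521/4

Set the curves equal: 3*s^3 - 6*s^2 - 57*s + 58 = -2, so 3*s^3 - 6*s^2 - 57*s + 60 = 0, which factors as 3*(s - 5)*(s - 1)*(s + 4) = 0. The curves meet at s = -4, 1, 5.
On [-4, 1], y = 3*s^3 - 6*s^2 - 57*s + 58 is on top; that piece has area ∫[-4,1] (3*s^3 - 6*s^2 - 57*s + 60) ds = 1625/4.
On [1, 5], y = -2 is on top; that piece has area ∫[1,5] (-(3*s^3 - 6*s^2 - 57*s + 60)) ds = 224.
Total enclosed area = 1625/4 + 224 = 2521/4.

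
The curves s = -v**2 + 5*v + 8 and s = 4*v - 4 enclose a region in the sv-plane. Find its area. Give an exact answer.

Both boundary curves give s as a function of v, so integrate with respect to v. Setting them equal: -v**2 + v + 12 = 0, i.e. -(v - 4)*(v + 3) = 0, so they meet at v = -3, 4.
For v in [-3, 4], s = -v**2 + 5*v + 8 is on the right; area = ∫[-3,4] (-v**2 + v + 12) dv = 343/6.

343/6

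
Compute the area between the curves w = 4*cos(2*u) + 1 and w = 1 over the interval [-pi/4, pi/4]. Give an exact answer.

On [-pi/4, pi/4], (4*cos(2*u) + 1) - (1) = 4*cos(2*u) is ≥ 0 throughout, so the area is a single integral of |4*cos(2*u)|.
∫[-pi/4,pi/4] (4*cos(2*u)) du = 4.

4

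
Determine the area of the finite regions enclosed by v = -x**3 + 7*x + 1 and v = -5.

Set the curves equal: -x**3 + 7*x + 1 = -5, so -x**3 + 7*x + 6 = 0, which factors as -(x - 3)*(x + 1)*(x + 2) = 0. The curves meet at x = -2, -1, 3.
On [-2, -1], v = -5 is on top; that piece has area ∫[-2,-1] (-(-x**3 + 7*x + 6)) dx = 3/4.
On [-1, 3], v = -x**3 + 7*x + 1 is on top; that piece has area ∫[-1,3] (-x**3 + 7*x + 6) dx = 32.
Total enclosed area = 3/4 + 32 = 131/4.

131/4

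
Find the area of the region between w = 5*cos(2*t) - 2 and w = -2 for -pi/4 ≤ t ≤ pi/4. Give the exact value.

On [-pi/4, pi/4], (5*cos(2*t) - 2) - (-2) = 5*cos(2*t) is ≥ 0 throughout, so the area is a single integral of |5*cos(2*t)|.
∫[-pi/4,pi/4] (5*cos(2*t)) dt = 5.

5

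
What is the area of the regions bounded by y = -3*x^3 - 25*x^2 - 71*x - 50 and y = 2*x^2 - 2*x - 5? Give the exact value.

Set the curves equal: -3*x^3 - 25*x^2 - 71*x - 50 = 2*x^2 - 2*x - 5, so -3*x^3 - 27*x^2 - 69*x - 45 = 0, which factors as -3*(x + 1)*(x + 3)*(x + 5) = 0. The curves meet at x = -5, -3, -1.
On [-5, -3], y = 2*x^2 - 2*x - 5 is on top; that piece has area ∫[-5,-3] (-(-3*x^3 - 27*x^2 - 69*x - 45)) dx = 12.
On [-3, -1], y = -3*x^3 - 25*x^2 - 71*x - 50 is on top; that piece has area ∫[-3,-1] (-3*x^3 - 27*x^2 - 69*x - 45) dx = 12.
Total enclosed area = 12 + 12 = 24.

24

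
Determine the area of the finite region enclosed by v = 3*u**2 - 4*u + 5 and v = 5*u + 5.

Set the curves equal: 3*u**2 - 4*u + 5 = 5*u + 5, so 3*u**2 - 9*u = 0, which factors as 3*u*(u - 3) = 0. The curves meet at u = 0, 3.
On [0, 3], v = 5*u + 5 is on top; that piece has area ∫[0,3] (-(3*u**2 - 9*u)) du = 27/2.

27/2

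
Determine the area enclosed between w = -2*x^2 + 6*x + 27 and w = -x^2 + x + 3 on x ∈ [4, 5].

157/6

On [4, 5], (-2*x^2 + 6*x + 27) - (-x^2 + x + 3) = -x^2 + 5*x + 24 is ≥ 0 throughout, so the area is a single integral of |-x^2 + 5*x + 24|.
∫[4,5] (-x^2 + 5*x + 24) dx = 157/6.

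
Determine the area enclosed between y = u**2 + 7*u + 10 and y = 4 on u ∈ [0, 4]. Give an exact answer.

304/3

On [0, 4], (u**2 + 7*u + 10) - (4) = u**2 + 7*u + 6 is ≥ 0 throughout, so the area is a single integral of |u**2 + 7*u + 6|.
∫[0,4] (u**2 + 7*u + 6) du = 304/3.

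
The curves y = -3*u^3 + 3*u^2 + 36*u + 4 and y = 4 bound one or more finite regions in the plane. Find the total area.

937/4

Set the curves equal: -3*u^3 + 3*u^2 + 36*u + 4 = 4, so -3*u^3 + 3*u^2 + 36*u = 0, which factors as -3*u*(u - 4)*(u + 3) = 0. The curves meet at u = -3, 0, 4.
On [-3, 0], y = 4 is on top; that piece has area ∫[-3,0] (-(-3*u^3 + 3*u^2 + 36*u)) du = 297/4.
On [0, 4], y = -3*u^3 + 3*u^2 + 36*u + 4 is on top; that piece has area ∫[0,4] (-3*u^3 + 3*u^2 + 36*u) du = 160.
Total enclosed area = 297/4 + 160 = 937/4.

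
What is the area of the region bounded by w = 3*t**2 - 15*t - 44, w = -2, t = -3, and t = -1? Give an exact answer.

The difference (3*t**2 - 15*t - 44) - (-2) = 3*t**2 - 15*t - 42 changes sign at t = -2 inside [-3, -1], so split the integral there.
∫[-3,-2] (3*t**2 - 15*t - 42) dt = 29/2.
∫[-2,-1] (3*t**2 - 15*t - 42) dt = -25/2; the area of that piece is 25/2.
Total area = 29/2 + 25/2 = 27.

27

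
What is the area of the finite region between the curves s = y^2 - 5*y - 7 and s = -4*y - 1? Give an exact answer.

Both boundary curves give s as a function of y, so integrate with respect to y. Setting them equal: y^2 - y - 6 = 0, i.e. (y - 3)*(y + 2) = 0, so they meet at y = -2, 3.
For y in [-2, 3], s = y^2 - 5*y - 7 is on the left; area = ∫[-2,3] (-(y^2 - y - 6)) dy = 125/6.

125/6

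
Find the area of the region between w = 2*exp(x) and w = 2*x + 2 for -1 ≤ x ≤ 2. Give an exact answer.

On [-1, 2], (2*exp(x)) - (2*x + 2) = -2*x + 2*exp(x) - 2 is ≥ 0 throughout, so the area is a single integral of |-2*x + 2*exp(x) - 2|.
∫[-1,2] (-2*x + 2*exp(x) - 2) dx = -9 - 2*exp(-1) + 2*exp(2).

-9 - 2*exp(-1) + 2*exp(2)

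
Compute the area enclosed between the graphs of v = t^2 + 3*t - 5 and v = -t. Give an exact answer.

36

Set the curves equal: t^2 + 3*t - 5 = -t, so t^2 + 4*t - 5 = 0, which factors as (t - 1)*(t + 5) = 0. The curves meet at t = -5, 1.
On [-5, 1], v = -t is on top; that piece has area ∫[-5,1] (-(t^2 + 4*t - 5)) dt = 36.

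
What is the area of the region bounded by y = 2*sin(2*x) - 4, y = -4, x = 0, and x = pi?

4

The difference (2*sin(2*x) - 4) - (-4) = 2*sin(2*x) changes sign at x = pi/2 inside [0, pi], so split the integral there.
∫[0,pi/2] (2*sin(2*x)) dx = 2.
∫[pi/2,pi] (2*sin(2*x)) dx = -2; the area of that piece is 2.
Total area = 2 + 2 = 4.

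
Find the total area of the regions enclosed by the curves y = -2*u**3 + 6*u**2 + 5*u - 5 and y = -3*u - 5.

131/2

Set the curves equal: -2*u**3 + 6*u**2 + 5*u - 5 = -3*u - 5, so -2*u**3 + 6*u**2 + 8*u = 0, which factors as -2*u*(u - 4)*(u + 1) = 0. The curves meet at u = -1, 0, 4.
On [-1, 0], y = -3*u - 5 is on top; that piece has area ∫[-1,0] (-(-2*u**3 + 6*u**2 + 8*u)) du = 3/2.
On [0, 4], y = -2*u**3 + 6*u**2 + 5*u - 5 is on top; that piece has area ∫[0,4] (-2*u**3 + 6*u**2 + 8*u) du = 64.
Total enclosed area = 3/2 + 64 = 131/2.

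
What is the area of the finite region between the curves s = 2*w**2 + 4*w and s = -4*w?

64/3

Both boundary curves give s as a function of w, so integrate with respect to w. Setting them equal: 2*w**2 + 8*w = 0, i.e. 2*w*(w + 4) = 0, so they meet at w = -4, 0.
For w in [-4, 0], s = 2*w**2 + 4*w is on the left; area = ∫[-4,0] (-(2*w**2 + 8*w)) dw = 64/3.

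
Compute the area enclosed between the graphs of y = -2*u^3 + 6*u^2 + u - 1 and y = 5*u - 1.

1

Set the curves equal: -2*u^3 + 6*u^2 + u - 1 = 5*u - 1, so -2*u^3 + 6*u^2 - 4*u = 0, which factors as -2*u*(u - 2)*(u - 1) = 0. The curves meet at u = 0, 1, 2.
On [0, 1], y = 5*u - 1 is on top; that piece has area ∫[0,1] (-(-2*u^3 + 6*u^2 - 4*u)) du = 1/2.
On [1, 2], y = -2*u^3 + 6*u^2 + u - 1 is on top; that piece has area ∫[1,2] (-2*u^3 + 6*u^2 - 4*u) du = 1/2.
Total enclosed area = 1/2 + 1/2 = 1.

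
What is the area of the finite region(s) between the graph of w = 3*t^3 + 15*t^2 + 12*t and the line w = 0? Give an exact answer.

71/2

The curve meets the t-axis where 3*t^3 + 15*t^2 + 12*t = 0, i.e. 3*t*(t + 1)*(t + 4) = 0, at t = -4, -1, 0.
On [-4, -1] the curve lies above the axis; ∫[-4,-1] (3*t^3 + 15*t^2 + 12*t) dt = 135/4, giving area 135/4.
On [-1, 0] the curve lies below the axis; ∫[-1,0] (3*t^3 + 15*t^2 + 12*t) dt = -7/4, giving area 7/4.
Total area = 135/4 + 7/4 = 71/2.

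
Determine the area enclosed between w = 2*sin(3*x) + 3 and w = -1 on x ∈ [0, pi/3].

On [0, pi/3], (2*sin(3*x) + 3) - (-1) = 2*sin(3*x) + 4 is ≥ 0 throughout, so the area is a single integral of |2*sin(3*x) + 4|.
∫[0,pi/3] (2*sin(3*x) + 4) dx = 4/3 + 4*pi/3.

4/3 + 4*pi/3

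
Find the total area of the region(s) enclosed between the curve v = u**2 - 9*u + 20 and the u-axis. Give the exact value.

1/6

The curve meets the u-axis where u**2 - 9*u + 20 = 0, i.e. (u - 5)*(u - 4) = 0, at u = 4, 5.
On [4, 5] the curve lies below the axis; ∫[4,5] (u**2 - 9*u + 20) du = -1/6, giving area 1/6.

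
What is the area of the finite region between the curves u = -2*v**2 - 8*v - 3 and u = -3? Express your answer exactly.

64/3

Both boundary curves give u as a function of v, so integrate with respect to v. Setting them equal: -2*v**2 - 8*v = 0, i.e. -2*v*(v + 4) = 0, so they meet at v = -4, 0.
For v in [-4, 0], u = -2*v**2 - 8*v - 3 is on the right; area = ∫[-4,0] (-2*v**2 - 8*v) dv = 64/3.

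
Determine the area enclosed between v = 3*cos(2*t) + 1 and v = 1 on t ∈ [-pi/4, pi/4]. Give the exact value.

On [-pi/4, pi/4], (3*cos(2*t) + 1) - (1) = 3*cos(2*t) is ≥ 0 throughout, so the area is a single integral of |3*cos(2*t)|.
∫[-pi/4,pi/4] (3*cos(2*t)) dt = 3.

3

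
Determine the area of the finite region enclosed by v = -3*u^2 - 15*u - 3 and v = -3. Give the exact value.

125/2

Set the curves equal: -3*u^2 - 15*u - 3 = -3, so -3*u^2 - 15*u = 0, which factors as -3*u*(u + 5) = 0. The curves meet at u = -5, 0.
On [-5, 0], v = -3*u^2 - 15*u - 3 is on top; that piece has area ∫[-5,0] (-3*u^2 - 15*u) du = 125/2.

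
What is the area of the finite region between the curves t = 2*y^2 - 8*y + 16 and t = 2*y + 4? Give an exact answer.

1/3

Both boundary curves give t as a function of y, so integrate with respect to y. Setting them equal: 2*y^2 - 10*y + 12 = 0, i.e. 2*(y - 3)*(y - 2) = 0, so they meet at y = 2, 3.
For y in [2, 3], t = 2*y^2 - 8*y + 16 is on the left; area = ∫[2,3] (-(2*y^2 - 10*y + 12)) dy = 1/3.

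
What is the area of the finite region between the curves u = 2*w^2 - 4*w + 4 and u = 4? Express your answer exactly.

Both boundary curves give u as a function of w, so integrate with respect to w. Setting them equal: 2*w^2 - 4*w = 0, i.e. 2*w*(w - 2) = 0, so they meet at w = 0, 2.
For w in [0, 2], u = 2*w^2 - 4*w + 4 is on the left; area = ∫[0,2] (-(2*w^2 - 4*w)) dw = 8/3.

8/3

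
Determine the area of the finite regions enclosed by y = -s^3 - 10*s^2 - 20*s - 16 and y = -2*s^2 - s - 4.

37/12

Set the curves equal: -s^3 - 10*s^2 - 20*s - 16 = -2*s^2 - s - 4, so -s^3 - 8*s^2 - 19*s - 12 = 0, which factors as -(s + 1)*(s + 3)*(s + 4) = 0. The curves meet at s = -4, -3, -1.
On [-4, -3], y = -2*s^2 - s - 4 is on top; that piece has area ∫[-4,-3] (-(-s^3 - 8*s^2 - 19*s - 12)) ds = 5/12.
On [-3, -1], y = -s^3 - 10*s^2 - 20*s - 16 is on top; that piece has area ∫[-3,-1] (-s^3 - 8*s^2 - 19*s - 12) ds = 8/3.
Total enclosed area = 5/12 + 8/3 = 37/12.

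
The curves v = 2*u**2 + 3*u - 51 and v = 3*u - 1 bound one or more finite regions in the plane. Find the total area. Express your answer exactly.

Set the curves equal: 2*u**2 + 3*u - 51 = 3*u - 1, so 2*u**2 - 50 = 0, which factors as 2*(u - 5)*(u + 5) = 0. The curves meet at u = -5, 5.
On [-5, 5], v = 3*u - 1 is on top; that piece has area ∫[-5,5] (-(2*u**2 - 50)) du = 1000/3.

1000/3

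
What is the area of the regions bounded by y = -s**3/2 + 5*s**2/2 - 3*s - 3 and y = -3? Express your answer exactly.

Set the curves equal: -s**3/2 + 5*s**2/2 - 3*s - 3 = -3, so -s**3/2 + 5*s**2/2 - 3*s = 0, which factors as -s*(s - 3)*(s - 2)/2 = 0. The curves meet at s = 0, 2, 3.
On [0, 2], y = -3 is on top; that piece has area ∫[0,2] (-(-s**3/2 + 5*s**2/2 - 3*s)) ds = 4/3.
On [2, 3], y = -s**3/2 + 5*s**2/2 - 3*s - 3 is on top; that piece has area ∫[2,3] (-s**3/2 + 5*s**2/2 - 3*s) ds = 5/24.
Total enclosed area = 4/3 + 5/24 = 37/24.

37/24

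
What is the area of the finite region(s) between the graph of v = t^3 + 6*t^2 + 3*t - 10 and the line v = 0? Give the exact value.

81/2

The curve meets the t-axis where t^3 + 6*t^2 + 3*t - 10 = 0, i.e. (t - 1)*(t + 2)*(t + 5) = 0, at t = -5, -2, 1.
On [-5, -2] the curve lies above the axis; ∫[-5,-2] (t^3 + 6*t^2 + 3*t - 10) dt = 81/4, giving area 81/4.
On [-2, 1] the curve lies below the axis; ∫[-2,1] (t^3 + 6*t^2 + 3*t - 10) dt = -81/4, giving area 81/4.
Total area = 81/4 + 81/4 = 81/2.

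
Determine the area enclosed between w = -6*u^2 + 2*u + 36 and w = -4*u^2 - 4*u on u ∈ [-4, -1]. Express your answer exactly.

The difference (-6*u^2 + 2*u + 36) - (-4*u^2 - 4*u) = -2*u^2 + 6*u + 36 changes sign at u = -3 inside [-4, -1], so split the integral there.
∫[-4,-3] (-2*u^2 + 6*u + 36) du = -29/3; the area of that piece is 29/3.
∫[-3,-1] (-2*u^2 + 6*u + 36) du = 92/3.
Total area = 29/3 + 92/3 = 121/3.

121/3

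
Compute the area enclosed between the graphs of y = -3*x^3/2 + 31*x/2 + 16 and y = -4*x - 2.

1221/8

Set the curves equal: -3*x^3/2 + 31*x/2 + 16 = -4*x - 2, so -3*x^3/2 + 39*x/2 + 18 = 0, which factors as -3*(x - 4)*(x + 1)*(x + 3)/2 = 0. The curves meet at x = -3, -1, 4.
On [-3, -1], y = -4*x - 2 is on top; that piece has area ∫[-3,-1] (-(-3*x^3/2 + 39*x/2 + 18)) dx = 12.
On [-1, 4], y = -3*x^3/2 + 31*x/2 + 16 is on top; that piece has area ∫[-1,4] (-3*x^3/2 + 39*x/2 + 18) dx = 1125/8.
Total enclosed area = 12 + 1125/8 = 1221/8.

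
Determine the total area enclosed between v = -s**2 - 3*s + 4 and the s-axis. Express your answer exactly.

The curve meets the s-axis where -s**2 - 3*s + 4 = 0, i.e. -(s - 1)*(s + 4) = 0, at s = -4, 1.
On [-4, 1] the curve lies above the axis; ∫[-4,1] (-s**2 - 3*s + 4) ds = 125/6, giving area 125/6.

125/6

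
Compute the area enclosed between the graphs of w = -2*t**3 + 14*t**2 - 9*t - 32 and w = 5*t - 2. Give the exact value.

296/3

Set the curves equal: -2*t**3 + 14*t**2 - 9*t - 32 = 5*t - 2, so -2*t**3 + 14*t**2 - 14*t - 30 = 0, which factors as -2*(t - 5)*(t - 3)*(t + 1) = 0. The curves meet at t = -1, 3, 5.
On [-1, 3], w = 5*t - 2 is on top; that piece has area ∫[-1,3] (-(-2*t**3 + 14*t**2 - 14*t - 30)) dt = 256/3.
On [3, 5], w = -2*t**3 + 14*t**2 - 9*t - 32 is on top; that piece has area ∫[3,5] (-2*t**3 + 14*t**2 - 14*t - 30) dt = 40/3.
Total enclosed area = 256/3 + 40/3 = 296/3.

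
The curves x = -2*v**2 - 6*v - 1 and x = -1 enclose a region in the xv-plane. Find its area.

9

Both boundary curves give x as a function of v, so integrate with respect to v. Setting them equal: -2*v**2 - 6*v = 0, i.e. -2*v*(v + 3) = 0, so they meet at v = -3, 0.
For v in [-3, 0], x = -2*v**2 - 6*v - 1 is on the right; area = ∫[-3,0] (-2*v**2 - 6*v) dv = 9.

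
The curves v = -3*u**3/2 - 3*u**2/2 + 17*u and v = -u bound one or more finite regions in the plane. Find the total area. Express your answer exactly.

Set the curves equal: -3*u**3/2 - 3*u**2/2 + 17*u = -u, so -3*u**3/2 - 3*u**2/2 + 18*u = 0, which factors as -3*u*(u - 3)*(u + 4)/2 = 0. The curves meet at u = -4, 0, 3.
On [-4, 0], v = -u is on top; that piece has area ∫[-4,0] (-(-3*u**3/2 - 3*u**2/2 + 18*u)) du = 80.
On [0, 3], v = -3*u**3/2 - 3*u**2/2 + 17*u is on top; that piece has area ∫[0,3] (-3*u**3/2 - 3*u**2/2 + 18*u) du = 297/8.
Total enclosed area = 80 + 297/8 = 937/8.

937/8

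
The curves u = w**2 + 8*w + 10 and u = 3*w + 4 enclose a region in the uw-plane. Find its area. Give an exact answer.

Both boundary curves give u as a function of w, so integrate with respect to w. Setting them equal: w**2 + 5*w + 6 = 0, i.e. (w + 2)*(w + 3) = 0, so they meet at w = -3, -2.
For w in [-3, -2], u = w**2 + 8*w + 10 is on the left; area = ∫[-3,-2] (-(w**2 + 5*w + 6)) dw = 1/6.

1/6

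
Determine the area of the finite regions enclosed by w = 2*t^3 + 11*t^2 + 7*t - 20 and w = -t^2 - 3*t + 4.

131/2

Set the curves equal: 2*t^3 + 11*t^2 + 7*t - 20 = -t^2 - 3*t + 4, so 2*t^3 + 12*t^2 + 10*t - 24 = 0, which factors as 2*(t - 1)*(t + 3)*(t + 4) = 0. The curves meet at t = -4, -3, 1.
On [-4, -3], w = 2*t^3 + 11*t^2 + 7*t - 20 is on top; that piece has area ∫[-4,-3] (2*t^3 + 12*t^2 + 10*t - 24) dt = 3/2.
On [-3, 1], w = -t^2 - 3*t + 4 is on top; that piece has area ∫[-3,1] (-(2*t^3 + 12*t^2 + 10*t - 24)) dt = 64.
Total enclosed area = 3/2 + 64 = 131/2.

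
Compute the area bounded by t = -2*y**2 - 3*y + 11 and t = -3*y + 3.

64/3

Both boundary curves give t as a function of y, so integrate with respect to y. Setting them equal: -2*y**2 + 8 = 0, i.e. -2*(y - 2)*(y + 2) = 0, so they meet at y = -2, 2.
For y in [-2, 2], t = -2*y**2 - 3*y + 11 is on the right; area = ∫[-2,2] (-2*y**2 + 8) dy = 64/3.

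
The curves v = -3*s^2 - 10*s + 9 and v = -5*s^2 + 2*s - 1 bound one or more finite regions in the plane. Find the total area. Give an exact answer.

Set the curves equal: -3*s^2 - 10*s + 9 = -5*s^2 + 2*s - 1, so 2*s^2 - 12*s + 10 = 0, which factors as 2*(s - 5)*(s - 1) = 0. The curves meet at s = 1, 5.
On [1, 5], v = -5*s^2 + 2*s - 1 is on top; that piece has area ∫[1,5] (-(2*s^2 - 12*s + 10)) ds = 64/3.

64/3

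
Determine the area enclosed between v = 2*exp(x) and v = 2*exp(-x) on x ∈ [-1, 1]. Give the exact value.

-8 + 4*exp(-1) + 4*exp(1)

The difference (2*exp(x)) - (2*exp(-x)) = 2*exp(x) - 2*exp(-x) changes sign at x = 0 inside [-1, 1], so split the integral there.
∫[-1,0] (2*exp(x) - 2*exp(-x)) dx = -2*exp(1) - 2*exp(-1) + 4; the area of that piece is -4 + 2*exp(-1) + 2*exp(1).
∫[0,1] (2*exp(x) - 2*exp(-x)) dx = -4 + 2*exp(-1) + 2*exp(1).
Total area = (-4 + 2*exp(-1) + 2*exp(1)) + (-4 + 2*exp(-1) + 2*exp(1)) = -8 + 4*exp(-1) + 4*exp(1).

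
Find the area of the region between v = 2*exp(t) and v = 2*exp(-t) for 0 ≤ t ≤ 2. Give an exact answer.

-4 + 2*exp(-2) + 2*exp(2)

On [0, 2], (2*exp(t)) - (2*exp(-t)) = 2*exp(t) - 2*exp(-t) is ≥ 0 throughout, so the area is a single integral of |2*exp(t) - 2*exp(-t)|.
∫[0,2] (2*exp(t) - 2*exp(-t)) dt = -4 + 2*exp(-2) + 2*exp(2).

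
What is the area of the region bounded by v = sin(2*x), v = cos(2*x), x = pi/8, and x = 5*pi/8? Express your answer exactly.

sqrt(2)

On [pi/8, 5*pi/8], (sin(2*x)) - (cos(2*x)) = sin(2*x) - cos(2*x) is ≥ 0 throughout, so the area is a single integral of |sin(2*x) - cos(2*x)|.
∫[pi/8,5*pi/8] (sin(2*x) - cos(2*x)) dx = sqrt(2).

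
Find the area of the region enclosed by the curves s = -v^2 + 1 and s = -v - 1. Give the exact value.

Both boundary curves give s as a function of v, so integrate with respect to v. Setting them equal: -v^2 + v + 2 = 0, i.e. -(v - 2)*(v + 1) = 0, so they meet at v = -1, 2.
For v in [-1, 2], s = -v^2 + 1 is on the right; area = ∫[-1,2] (-v^2 + v + 2) dv = 9/2.

9/2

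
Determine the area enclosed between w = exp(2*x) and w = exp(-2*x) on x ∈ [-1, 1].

The difference (exp(2*x)) - (exp(-2*x)) = exp(2*x) - exp(-2*x) changes sign at x = 0 inside [-1, 1], so split the integral there.
∫[-1,0] (exp(2*x) - exp(-2*x)) dx = -exp(2)/2 - exp(-2)/2 + 1; the area of that piece is -1 + exp(-2)/2 + exp(2)/2.
∫[0,1] (exp(2*x) - exp(-2*x)) dx = -1 + exp(-2)/2 + exp(2)/2.
Total area = (-1 + exp(-2)/2 + exp(2)/2) + (-1 + exp(-2)/2 + exp(2)/2) = -2 + exp(-2) + exp(2).

-2 + exp(-2) + exp(2)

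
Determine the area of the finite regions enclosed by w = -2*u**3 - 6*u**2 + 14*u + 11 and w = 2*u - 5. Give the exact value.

81

Set the curves equal: -2*u**3 - 6*u**2 + 14*u + 11 = 2*u - 5, so -2*u**3 - 6*u**2 + 12*u + 16 = 0, which factors as -2*(u - 2)*(u + 1)*(u + 4) = 0. The curves meet at u = -4, -1, 2.
On [-4, -1], w = 2*u - 5 is on top; that piece has area ∫[-4,-1] (-(-2*u**3 - 6*u**2 + 12*u + 16)) du = 81/2.
On [-1, 2], w = -2*u**3 - 6*u**2 + 14*u + 11 is on top; that piece has area ∫[-1,2] (-2*u**3 - 6*u**2 + 12*u + 16) du = 81/2.
Total enclosed area = 81/2 + 81/2 = 81.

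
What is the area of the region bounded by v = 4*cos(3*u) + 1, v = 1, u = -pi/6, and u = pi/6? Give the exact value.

8/3

On [-pi/6, pi/6], (4*cos(3*u) + 1) - (1) = 4*cos(3*u) is ≥ 0 throughout, so the area is a single integral of |4*cos(3*u)|.
∫[-pi/6,pi/6] (4*cos(3*u)) du = 8/3.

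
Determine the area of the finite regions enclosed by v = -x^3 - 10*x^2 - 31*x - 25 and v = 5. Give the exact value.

37/12

Set the curves equal: -x^3 - 10*x^2 - 31*x - 25 = 5, so -x^3 - 10*x^2 - 31*x - 30 = 0, which factors as -(x + 2)*(x + 3)*(x + 5) = 0. The curves meet at x = -5, -3, -2.
On [-5, -3], v = 5 is on top; that piece has area ∫[-5,-3] (-(-x^3 - 10*x^2 - 31*x - 30)) dx = 8/3.
On [-3, -2], v = -x^3 - 10*x^2 - 31*x - 25 is on top; that piece has area ∫[-3,-2] (-x^3 - 10*x^2 - 31*x - 30) dx = 5/12.
Total enclosed area = 8/3 + 5/12 = 37/12.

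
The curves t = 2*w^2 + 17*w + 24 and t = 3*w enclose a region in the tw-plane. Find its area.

1/3

Both boundary curves give t as a function of w, so integrate with respect to w. Setting them equal: 2*w^2 + 14*w + 24 = 0, i.e. 2*(w + 3)*(w + 4) = 0, so they meet at w = -4, -3.
For w in [-4, -3], t = 2*w^2 + 17*w + 24 is on the left; area = ∫[-4,-3] (-(2*w^2 + 14*w + 24)) dw = 1/3.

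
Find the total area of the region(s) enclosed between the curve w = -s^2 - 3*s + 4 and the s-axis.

125/6

The curve meets the s-axis where -s^2 - 3*s + 4 = 0, i.e. -(s - 1)*(s + 4) = 0, at s = -4, 1.
On [-4, 1] the curve lies above the axis; ∫[-4,1] (-s^2 - 3*s + 4) ds = 125/6, giving area 125/6.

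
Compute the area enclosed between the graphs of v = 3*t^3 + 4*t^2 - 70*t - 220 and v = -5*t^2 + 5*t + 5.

1572

Set the curves equal: 3*t^3 + 4*t^2 - 70*t - 220 = -5*t^2 + 5*t + 5, so 3*t^3 + 9*t^2 - 75*t - 225 = 0, which factors as 3*(t - 5)*(t + 3)*(t + 5) = 0. The curves meet at t = -5, -3, 5.
On [-5, -3], v = 3*t^3 + 4*t^2 - 70*t - 220 is on top; that piece has area ∫[-5,-3] (3*t^3 + 9*t^2 - 75*t - 225) dt = 36.
On [-3, 5], v = -5*t^2 + 5*t + 5 is on top; that piece has area ∫[-3,5] (-(3*t^3 + 9*t^2 - 75*t - 225)) dt = 1536.
Total enclosed area = 36 + 1536 = 1572.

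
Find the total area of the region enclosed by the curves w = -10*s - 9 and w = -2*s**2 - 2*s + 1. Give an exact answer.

Set the curves equal: -10*s - 9 = -2*s**2 - 2*s + 1, so 2*s**2 - 8*s - 10 = 0, which factors as 2*(s - 5)*(s + 1) = 0. The curves meet at s = -1, 5.
On [-1, 5], w = -2*s**2 - 2*s + 1 is on top; that piece has area ∫[-1,5] (-(2*s**2 - 8*s - 10)) ds = 72.

72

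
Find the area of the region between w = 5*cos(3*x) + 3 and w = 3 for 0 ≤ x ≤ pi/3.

The difference (5*cos(3*x) + 3) - (3) = 5*cos(3*x) changes sign at x = pi/6 inside [0, pi/3], so split the integral there.
∫[0,pi/6] (5*cos(3*x)) dx = 5/3.
∫[pi/6,pi/3] (5*cos(3*x)) dx = -5/3; the area of that piece is 5/3.
Total area = 5/3 + 5/3 = 10/3.

10/3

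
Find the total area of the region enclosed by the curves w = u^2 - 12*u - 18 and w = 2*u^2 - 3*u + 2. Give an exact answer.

Set the curves equal: u^2 - 12*u - 18 = 2*u^2 - 3*u + 2, so -u^2 - 9*u - 20 = 0, which factors as -(u + 4)*(u + 5) = 0. The curves meet at u = -5, -4.
On [-5, -4], w = u^2 - 12*u - 18 is on top; that piece has area ∫[-5,-4] (-u^2 - 9*u - 20) du = 1/6.

1/6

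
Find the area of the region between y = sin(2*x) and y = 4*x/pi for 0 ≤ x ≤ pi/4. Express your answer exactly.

On [0, pi/4], (sin(2*x)) - (4*x/pi) = -4*x/pi + sin(2*x) is ≥ 0 throughout, so the area is a single integral of |-4*x/pi + sin(2*x)|.
∫[0,pi/4] (-4*x/pi + sin(2*x)) dx = 1/2 - pi/8.

1/2 - pi/8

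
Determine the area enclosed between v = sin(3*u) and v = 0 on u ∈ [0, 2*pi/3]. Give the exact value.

The difference (sin(3*u)) - (0) = sin(3*u) changes sign at u = pi/3 inside [0, 2*pi/3], so split the integral there.
∫[0,pi/3] (sin(3*u)) du = 2/3.
∫[pi/3,2*pi/3] (sin(3*u)) du = -2/3; the area of that piece is 2/3.
Total area = 2/3 + 2/3 = 4/3.

4/3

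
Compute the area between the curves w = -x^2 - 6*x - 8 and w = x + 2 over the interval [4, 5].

On [4, 5], (-x^2 - 6*x - 8) - (x + 2) = -x^2 - 7*x - 10 is ≤ 0 throughout, so the area is a single integral of |-x^2 - 7*x - 10|.
∫[4,5] (-x^2 - 7*x - 10) dx = -371/6; the area of that piece is 371/6.

371/6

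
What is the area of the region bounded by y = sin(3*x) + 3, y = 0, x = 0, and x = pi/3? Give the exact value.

On [0, pi/3], (sin(3*x) + 3) - (0) = sin(3*x) + 3 is ≥ 0 throughout, so the area is a single integral of |sin(3*x) + 3|.
∫[0,pi/3] (sin(3*x) + 3) dx = 2/3 + pi.

2/3 + pi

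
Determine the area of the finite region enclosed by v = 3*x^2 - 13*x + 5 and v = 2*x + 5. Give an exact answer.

125/2

Set the curves equal: 3*x^2 - 13*x + 5 = 2*x + 5, so 3*x^2 - 15*x = 0, which factors as 3*x*(x - 5) = 0. The curves meet at x = 0, 5.
On [0, 5], v = 2*x + 5 is on top; that piece has area ∫[0,5] (-(3*x^2 - 15*x)) dx = 125/2.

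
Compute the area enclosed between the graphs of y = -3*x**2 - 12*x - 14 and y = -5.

Set the curves equal: -3*x**2 - 12*x - 14 = -5, so -3*x**2 - 12*x - 9 = 0, which factors as -3*(x + 1)*(x + 3) = 0. The curves meet at x = -3, -1.
On [-3, -1], y = -3*x**2 - 12*x - 14 is on top; that piece has area ∫[-3,-1] (-3*x**2 - 12*x - 9) dx = 4.

4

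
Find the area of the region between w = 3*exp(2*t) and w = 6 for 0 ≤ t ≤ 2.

-33/2 + 6*log(2) + 3*exp(4)/2

The difference (3*exp(2*t)) - (6) = 3*exp(2*t) - 6 changes sign at t = log(2)/2 inside [0, 2], so split the integral there.
∫[0,log(2)/2] (3*exp(2*t) - 6) dt = 3/2 - log(8); the area of that piece is -3/2 + log(8).
∫[log(2)/2,2] (3*exp(2*t) - 6) dt = -15 + 3*log(2) + 3*exp(4)/2.
Total area = (-3/2 + log(8)) + (-15 + 3*log(2) + 3*exp(4)/2) = -33/2 + 6*log(2) + 3*exp(4)/2.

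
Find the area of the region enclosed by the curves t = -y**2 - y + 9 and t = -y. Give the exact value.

Both boundary curves give t as a function of y, so integrate with respect to y. Setting them equal: -y**2 + 9 = 0, i.e. -(y - 3)*(y + 3) = 0, so they meet at y = -3, 3.
For y in [-3, 3], t = -y**2 - y + 9 is on the right; area = ∫[-3,3] (-y**2 + 9) dy = 36.

36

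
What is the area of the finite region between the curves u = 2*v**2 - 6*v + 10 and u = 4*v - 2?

Both boundary curves give u as a function of v, so integrate with respect to v. Setting them equal: 2*v**2 - 10*v + 12 = 0, i.e. 2*(v - 3)*(v - 2) = 0, so they meet at v = 2, 3.
For v in [2, 3], u = 2*v**2 - 6*v + 10 is on the left; area = ∫[2,3] (-(2*v**2 - 10*v + 12)) dv = 1/3.

1/3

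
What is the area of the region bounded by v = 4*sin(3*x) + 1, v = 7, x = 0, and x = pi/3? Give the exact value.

-8/3 + 2*pi

On [0, pi/3], (4*sin(3*x) + 1) - (7) = 4*sin(3*x) - 6 is ≤ 0 throughout, so the area is a single integral of |4*sin(3*x) - 6|.
∫[0,pi/3] (4*sin(3*x) - 6) dx = 8/3 - 2*pi; the area of that piece is -8/3 + 2*pi.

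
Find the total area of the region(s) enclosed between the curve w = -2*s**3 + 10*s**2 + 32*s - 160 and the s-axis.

The curve meets the s-axis where -2*s**3 + 10*s**2 + 32*s - 160 = 0, i.e. -2*(s - 5)*(s - 4)*(s + 4) = 0, at s = -4, 4, 5.
On [-4, 4] the curve lies below the axis; ∫[-4,4] (-2*s**3 + 10*s**2 + 32*s - 160) ds = -2560/3, giving area 2560/3.
On [4, 5] the curve lies above the axis; ∫[4,5] (-2*s**3 + 10*s**2 + 32*s - 160) ds = 17/6, giving area 17/6.
Total area = 2560/3 + 17/6 = 5137/6.

5137/6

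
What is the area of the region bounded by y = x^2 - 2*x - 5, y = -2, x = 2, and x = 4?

4

The difference (x^2 - 2*x - 5) - (-2) = x^2 - 2*x - 3 changes sign at x = 3 inside [2, 4], so split the integral there.
∫[2,3] (x^2 - 2*x - 3) dx = -5/3; the area of that piece is 5/3.
∫[3,4] (x^2 - 2*x - 3) dx = 7/3.
Total area = 5/3 + 7/3 = 4.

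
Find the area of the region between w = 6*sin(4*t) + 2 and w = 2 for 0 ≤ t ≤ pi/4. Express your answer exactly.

On [0, pi/4], (6*sin(4*t) + 2) - (2) = 6*sin(4*t) is ≥ 0 throughout, so the area is a single integral of |6*sin(4*t)|.
∫[0,pi/4] (6*sin(4*t)) dt = 3.

3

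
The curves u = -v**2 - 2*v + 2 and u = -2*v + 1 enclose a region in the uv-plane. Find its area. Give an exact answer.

Both boundary curves give u as a function of v, so integrate with respect to v. Setting them equal: -v**2 + 1 = 0, i.e. -(v - 1)*(v + 1) = 0, so they meet at v = -1, 1.
For v in [-1, 1], u = -v**2 - 2*v + 2 is on the right; area = ∫[-1,1] (-v**2 + 1) dv = 4/3.

4/3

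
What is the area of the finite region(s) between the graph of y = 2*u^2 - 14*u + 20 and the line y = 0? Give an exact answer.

The curve meets the u-axis where 2*u^2 - 14*u + 20 = 0, i.e. 2*(u - 5)*(u - 2) = 0, at u = 2, 5.
On [2, 5] the curve lies below the axis; ∫[2,5] (2*u^2 - 14*u + 20) du = -9, giving area 9.

9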